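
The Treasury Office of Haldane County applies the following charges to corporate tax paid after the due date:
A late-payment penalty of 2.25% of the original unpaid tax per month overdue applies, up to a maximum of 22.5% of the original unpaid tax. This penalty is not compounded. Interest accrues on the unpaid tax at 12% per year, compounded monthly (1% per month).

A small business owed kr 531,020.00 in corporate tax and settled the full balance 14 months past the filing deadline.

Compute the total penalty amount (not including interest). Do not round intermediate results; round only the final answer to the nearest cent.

kr 119,479.50

Penalty (uncapped): 14 × 2.25% × kr 531,020.00 = kr 167,271.30; cap = 22.5% × kr 531,020.00 = kr 119,479.50 → penalty = kr 119,479.50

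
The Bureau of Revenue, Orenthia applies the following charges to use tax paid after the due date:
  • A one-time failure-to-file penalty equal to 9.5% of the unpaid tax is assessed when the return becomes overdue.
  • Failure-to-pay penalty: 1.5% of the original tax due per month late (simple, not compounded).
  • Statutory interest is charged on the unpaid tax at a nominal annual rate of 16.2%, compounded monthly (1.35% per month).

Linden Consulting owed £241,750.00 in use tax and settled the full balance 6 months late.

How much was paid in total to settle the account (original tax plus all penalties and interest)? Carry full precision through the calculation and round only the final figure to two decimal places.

£306,728.40

Failure-to-file penalty: 9.5% × £241,750.00 = £22,966.25
Failure-to-pay penalty = 1.5% × £241,750.00 × 6 mo = £21,757.50
Interest: £241,750.00 × ((1 + 0.0135)^6 − 1) = £241,750.00 × 0.0837835… = £20,254.6511…
Total = £241,750.00 + £44,723.7500 + £20,254.6511… = £306,728.40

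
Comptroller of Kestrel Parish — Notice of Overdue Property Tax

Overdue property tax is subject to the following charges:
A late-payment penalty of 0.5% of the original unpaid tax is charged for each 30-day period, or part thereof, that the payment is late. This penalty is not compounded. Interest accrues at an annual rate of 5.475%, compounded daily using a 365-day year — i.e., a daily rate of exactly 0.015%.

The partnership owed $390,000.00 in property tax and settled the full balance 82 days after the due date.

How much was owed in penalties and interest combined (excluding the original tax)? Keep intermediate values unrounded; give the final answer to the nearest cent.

Penalty periods: ⌈82/30⌉ = 3; penalty = 3 × 0.5% × $390,000.00 = $5,850.00
Interest: $390,000.00 × ((1 + 0.00015)^82 − 1) = $390,000.00 × 0.01237502… = $4,826.2587…
Penalties + interest = $5,850.0000 + $4,826.2587… = $10,676.26

$10,676.26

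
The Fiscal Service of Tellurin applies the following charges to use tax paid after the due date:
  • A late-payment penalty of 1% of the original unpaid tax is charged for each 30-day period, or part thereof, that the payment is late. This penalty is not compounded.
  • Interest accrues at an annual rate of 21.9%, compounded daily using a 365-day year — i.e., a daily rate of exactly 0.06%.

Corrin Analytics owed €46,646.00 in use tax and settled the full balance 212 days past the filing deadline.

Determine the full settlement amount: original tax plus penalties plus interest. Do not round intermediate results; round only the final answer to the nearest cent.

€56,702.92

Penalty periods: ⌈212/30⌉ = 8; penalty = 8 × 1% × €46,646.00 = €3,731.68
Interest: €46,646.00 × ((1 + 0.0006)^212 − 1) = €46,646.00 × 0.13560081… = €6,325.2352…
Total = €46,646.00 + €3,731.6800 + €6,325.2352… = €56,702.92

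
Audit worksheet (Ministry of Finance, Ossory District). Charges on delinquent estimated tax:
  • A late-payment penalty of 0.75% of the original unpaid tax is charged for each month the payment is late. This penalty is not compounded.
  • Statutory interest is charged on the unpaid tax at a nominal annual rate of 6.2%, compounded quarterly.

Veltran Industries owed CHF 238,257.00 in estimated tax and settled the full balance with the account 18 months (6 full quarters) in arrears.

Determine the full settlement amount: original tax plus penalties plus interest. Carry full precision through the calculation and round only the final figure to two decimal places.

CHF 293,456.17

Late-payment penalty: 18 × 0.75% × CHF 238,257.00 = CHF 32,164.70…
Interest (6.2%/yr ÷ 4 = 1.55%/quarter): CHF 238,257.00 × ((1 + 0.0155)^6 − 1) = CHF 23,034.4720…
Total = CHF 238,257.00 + CHF 32,164.6950 + CHF 23,034.4720… = CHF 293,456.17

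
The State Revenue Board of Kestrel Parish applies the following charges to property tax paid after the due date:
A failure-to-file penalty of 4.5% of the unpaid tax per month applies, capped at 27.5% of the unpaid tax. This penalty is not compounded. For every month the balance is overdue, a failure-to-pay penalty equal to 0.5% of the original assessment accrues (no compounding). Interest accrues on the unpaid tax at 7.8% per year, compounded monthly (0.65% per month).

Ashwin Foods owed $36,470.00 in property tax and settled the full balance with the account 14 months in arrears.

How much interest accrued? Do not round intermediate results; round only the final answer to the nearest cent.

Interest: $36,470.00 × ((1 + 0.0065)^14 − 1) = $36,470.00 × 0.0949465… = $3,462.6997…

$3,462.70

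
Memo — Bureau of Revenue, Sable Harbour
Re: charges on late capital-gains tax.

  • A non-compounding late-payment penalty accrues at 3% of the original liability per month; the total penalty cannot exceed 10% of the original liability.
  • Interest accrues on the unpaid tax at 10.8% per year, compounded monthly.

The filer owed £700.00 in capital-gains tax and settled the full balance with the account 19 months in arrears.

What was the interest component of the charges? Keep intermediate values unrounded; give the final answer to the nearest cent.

Interest (10.8%/yr ÷ 12 = 0.9%/month): £700.00 × ((1 + 0.009)^19 − 1) = £129.9085…

£129.91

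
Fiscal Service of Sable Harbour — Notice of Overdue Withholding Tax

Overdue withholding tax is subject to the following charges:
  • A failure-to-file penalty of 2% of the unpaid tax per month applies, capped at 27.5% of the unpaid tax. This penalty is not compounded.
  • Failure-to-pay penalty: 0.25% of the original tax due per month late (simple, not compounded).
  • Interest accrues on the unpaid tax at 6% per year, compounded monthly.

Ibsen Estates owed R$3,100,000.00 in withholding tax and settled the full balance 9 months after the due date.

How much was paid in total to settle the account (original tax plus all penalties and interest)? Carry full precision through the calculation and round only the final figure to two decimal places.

Failure-to-file: 9 × 2% × R$3,100,000.00 = R$558,000.00 (under the 27.5% cap)
Failure-to-pay penalty = 0.25% × R$3,100,000.00 × 9 mo = R$69,750.00
Interest (6%/yr ÷ 12 = 0.5%/month): R$3,100,000.00 × ((1 + 0.005)^9 − 1) = R$142,322.7953…
Total = R$3,100,000.00 + R$627,750.0000 + R$142,322.7953… = R$3,870,072.80

R$3,870,072.80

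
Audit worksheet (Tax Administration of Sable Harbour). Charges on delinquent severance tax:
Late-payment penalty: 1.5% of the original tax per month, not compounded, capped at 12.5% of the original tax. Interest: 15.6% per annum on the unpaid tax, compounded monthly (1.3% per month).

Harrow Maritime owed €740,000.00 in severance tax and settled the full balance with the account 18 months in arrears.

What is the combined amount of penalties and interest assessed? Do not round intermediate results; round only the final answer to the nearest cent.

Penalty (uncapped): 18 × 1.5% × €740,000.00 = €199,800.00; cap = 12.5% × €740,000.00 = €92,500.00 → penalty = €92,500.00
Interest: €740,000.00 × ((1 + 0.013)^18 − 1) = €740,000.00 × 0.2617404… = €193,687.9119…
Penalties + interest = €92,500.0000 + €193,687.9119… = €286,187.91

€286,187.91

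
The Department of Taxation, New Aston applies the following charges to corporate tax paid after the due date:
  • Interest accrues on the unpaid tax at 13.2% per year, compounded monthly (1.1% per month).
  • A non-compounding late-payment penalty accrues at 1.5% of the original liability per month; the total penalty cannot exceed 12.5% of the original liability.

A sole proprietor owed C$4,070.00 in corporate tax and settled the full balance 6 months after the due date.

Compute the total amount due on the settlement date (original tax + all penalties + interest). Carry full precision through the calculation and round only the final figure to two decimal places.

Penalty: 6 × 1.5% × C$4,070.00 = C$366.30 (below the 12.5% cap of C$508.75)
Interest: C$4,070.00 × ((1 + 0.011)^6 − 1) = C$4,070.00 × 0.0678418… = C$276.1163…
Total = C$4,070.00 + C$366.3000 + C$276.1163… = C$4,712.42

C$4,712.42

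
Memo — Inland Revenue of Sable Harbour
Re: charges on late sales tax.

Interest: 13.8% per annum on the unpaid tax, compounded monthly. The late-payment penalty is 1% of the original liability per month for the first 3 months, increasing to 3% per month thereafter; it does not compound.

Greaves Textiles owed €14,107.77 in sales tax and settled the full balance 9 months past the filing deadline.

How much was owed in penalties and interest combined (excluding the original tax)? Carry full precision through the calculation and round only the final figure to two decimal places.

Penalty, months 1–3: 3 × 1% × €14,107.77 = €423.23…
Penalty, months 4–9: 6 × 3% × €14,107.77 = €2,539.40…
Interest (13.8%/yr ÷ 12 = 1.15%/month): €14,107.77 × ((1 + 0.0115)^9 − 1) = €1,529.1551…
Penalties + interest = €2,962.6317 + €1,529.1551… = €4,491.79

€4,491.79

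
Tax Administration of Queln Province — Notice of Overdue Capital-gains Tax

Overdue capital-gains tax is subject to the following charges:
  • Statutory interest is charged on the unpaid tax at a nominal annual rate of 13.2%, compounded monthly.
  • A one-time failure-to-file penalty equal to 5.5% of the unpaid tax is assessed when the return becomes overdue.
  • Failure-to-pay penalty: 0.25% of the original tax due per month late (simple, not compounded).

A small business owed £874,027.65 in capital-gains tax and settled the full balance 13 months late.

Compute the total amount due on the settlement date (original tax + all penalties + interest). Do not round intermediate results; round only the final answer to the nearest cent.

£1,084,082.14

Failure-to-file penalty: 5.5% × £874,027.65 = £48,071.52…
Failure-to-pay penalty = 0.25% × £874,027.65 × 13 mo = £28,405.90…
Interest (13.2%/yr ÷ 12 = 1.1%/month): £874,027.65 × ((1 + 0.011)^13 − 1) = £133,577.0730…
Total = £874,027.65 + £76,477.4194… + £133,577.0730… = £1,084,082.14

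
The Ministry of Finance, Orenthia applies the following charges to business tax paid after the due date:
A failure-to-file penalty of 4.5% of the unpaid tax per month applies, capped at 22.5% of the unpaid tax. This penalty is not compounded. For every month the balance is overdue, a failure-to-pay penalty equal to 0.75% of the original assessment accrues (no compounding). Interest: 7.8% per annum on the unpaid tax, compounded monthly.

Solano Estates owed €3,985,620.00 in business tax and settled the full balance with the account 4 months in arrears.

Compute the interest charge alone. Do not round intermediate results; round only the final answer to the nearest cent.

Interest (7.8%/yr ÷ 12 = 0.65%/month): €3,985,620.00 × ((1 + 0.0065)^4 − 1) = €104,640.8600…

€104,640.86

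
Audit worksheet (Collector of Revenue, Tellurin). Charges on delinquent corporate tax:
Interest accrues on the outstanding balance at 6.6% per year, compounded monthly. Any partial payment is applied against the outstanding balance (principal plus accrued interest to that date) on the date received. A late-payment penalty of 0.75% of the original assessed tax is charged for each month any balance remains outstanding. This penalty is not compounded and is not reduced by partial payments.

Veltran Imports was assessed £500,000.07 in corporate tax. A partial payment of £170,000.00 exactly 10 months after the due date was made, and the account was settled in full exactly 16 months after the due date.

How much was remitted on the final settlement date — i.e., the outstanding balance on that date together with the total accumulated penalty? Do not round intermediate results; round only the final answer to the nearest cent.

£430,174.81

Monthly rate = 6.6% ÷ 12 = 0.55%
Balance at month 10: £500,000.0700 × (1 + 0.0055)^10 = £528,190.7782…
After £170,000.00 payment: £528,190.7782… − £170,000.00 = £358,190.7782…
Balance at month 16: £358,190.7782… × (1 + 0.0055)^6 = £370,174.7997…
Penalty: 16 × 0.75% × £500,000.07 = £60,000.01…
Final settlement = outstanding balance + penalty = £370,174.7997… + £60,000.01… = £430,174.81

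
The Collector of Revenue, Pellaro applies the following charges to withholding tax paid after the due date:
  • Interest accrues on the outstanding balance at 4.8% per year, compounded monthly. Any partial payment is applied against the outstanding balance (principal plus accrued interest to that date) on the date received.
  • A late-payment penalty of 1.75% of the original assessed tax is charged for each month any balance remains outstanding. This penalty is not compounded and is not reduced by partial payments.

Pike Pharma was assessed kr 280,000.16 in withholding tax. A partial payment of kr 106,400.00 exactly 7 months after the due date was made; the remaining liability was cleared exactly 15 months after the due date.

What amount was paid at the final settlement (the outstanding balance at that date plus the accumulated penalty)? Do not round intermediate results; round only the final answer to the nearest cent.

Monthly rate = 4.8% ÷ 12 = 0.4%
Balance at month 7: kr 280,000.1600 × (1 + 0.004)^7 = kr 287,934.8742…
After kr 106,400.00 payment: kr 287,934.8742… − kr 106,400.00 = kr 181,534.8742…
Balance at month 15: kr 181,534.8742… × (1 + 0.004)^8 = kr 187,425.9717…
Penalty: 15 × 1.75% × kr 280,000.16 = kr 73,500.04…
Final settlement = outstanding balance + penalty = kr 187,425.9717… + kr 73,500.04… = kr 260,926.01

kr 260,926.01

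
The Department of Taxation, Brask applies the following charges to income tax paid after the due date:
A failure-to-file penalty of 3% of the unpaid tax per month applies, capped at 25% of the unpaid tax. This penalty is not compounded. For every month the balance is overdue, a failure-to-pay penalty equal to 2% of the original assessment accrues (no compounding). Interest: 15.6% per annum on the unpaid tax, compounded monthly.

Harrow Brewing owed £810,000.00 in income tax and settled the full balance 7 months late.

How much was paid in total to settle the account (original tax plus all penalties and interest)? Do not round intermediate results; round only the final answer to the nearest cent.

£1,170,147.79

Failure-to-file: 7 × 3% × £810,000.00 = £170,100.00 (under the 25% cap)
Failure-to-pay penalty: 7 × 2% × £810,000.00 = £113,400.00
Interest (15.6%/yr ÷ 12 = 1.3%/month): £810,000.00 × ((1 + 0.013)^7 − 1) = £76,647.7910…
Total = £810,000.00 + £283,500.0000 + £76,647.7910… = £1,170,147.79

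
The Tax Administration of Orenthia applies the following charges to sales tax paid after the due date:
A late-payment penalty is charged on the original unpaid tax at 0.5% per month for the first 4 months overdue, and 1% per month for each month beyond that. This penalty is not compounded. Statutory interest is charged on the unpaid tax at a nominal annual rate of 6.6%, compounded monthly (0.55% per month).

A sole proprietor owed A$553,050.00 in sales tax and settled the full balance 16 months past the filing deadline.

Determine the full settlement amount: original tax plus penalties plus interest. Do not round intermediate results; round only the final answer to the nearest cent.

A$681,205.43

Penalty, months 1–4: 4 × 0.5% × A$553,050.00 = A$11,061.00
Penalty, months 5–16: 12 × 1% × A$553,050.00 = A$66,366.00
Interest: A$553,050.00 × ((1 + 0.0055)^16 − 1) = A$553,050.00 × 0.0917249… = A$50,728.4325…
Total = A$553,050.00 + A$77,427.0000 + A$50,728.4325… = A$681,205.43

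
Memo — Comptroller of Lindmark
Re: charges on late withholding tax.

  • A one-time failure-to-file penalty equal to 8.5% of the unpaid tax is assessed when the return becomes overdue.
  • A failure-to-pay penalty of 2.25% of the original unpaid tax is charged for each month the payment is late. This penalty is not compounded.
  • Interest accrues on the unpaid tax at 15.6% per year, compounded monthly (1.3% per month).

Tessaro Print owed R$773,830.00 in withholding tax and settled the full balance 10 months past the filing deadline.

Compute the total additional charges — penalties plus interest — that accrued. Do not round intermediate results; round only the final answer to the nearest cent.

R$346,578.90

Failure-to-file penalty: 8.5% × R$773,830.00 = R$65,775.55
Failure-to-pay penalty: 10 × 2.25% × R$773,830.00 = R$174,111.75
Interest: R$773,830.00 × ((1 + 0.013)^10 − 1) = R$773,830.00 × 0.1378747… = R$106,691.6042…
Penalties + interest = R$239,887.3000 + R$106,691.6042… = R$346,578.90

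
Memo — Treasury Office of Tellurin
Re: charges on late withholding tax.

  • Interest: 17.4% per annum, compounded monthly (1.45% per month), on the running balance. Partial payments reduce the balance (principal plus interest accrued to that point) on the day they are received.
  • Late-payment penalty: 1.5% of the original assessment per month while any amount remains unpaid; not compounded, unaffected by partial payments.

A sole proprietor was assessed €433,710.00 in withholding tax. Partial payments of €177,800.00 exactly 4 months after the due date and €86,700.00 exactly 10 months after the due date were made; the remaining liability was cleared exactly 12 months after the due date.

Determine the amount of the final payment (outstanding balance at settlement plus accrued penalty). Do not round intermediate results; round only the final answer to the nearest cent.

Balance at month 4: €433,710.0000 × (1 + 0.0145)^4 = €459,417.6132…
After €177,800.00 payment: €459,417.6132… − €177,800.00 = €281,617.6132…
Balance at month 10: €281,617.6132… × (1 + 0.0145)^6 = €307,023.8559…
After €86,700.00 payment: €307,023.8559… − €86,700.00 = €220,323.8559…
Balance at month 12: €220,323.8559… × (1 + 0.0145)^2 = €226,759.5708…
Penalty: 12 × 1.5% × €433,710.00 = €78,067.80
Final settlement = outstanding balance + penalty = €226,759.5708… + €78,067.80 = €304,827.37

€304,827.37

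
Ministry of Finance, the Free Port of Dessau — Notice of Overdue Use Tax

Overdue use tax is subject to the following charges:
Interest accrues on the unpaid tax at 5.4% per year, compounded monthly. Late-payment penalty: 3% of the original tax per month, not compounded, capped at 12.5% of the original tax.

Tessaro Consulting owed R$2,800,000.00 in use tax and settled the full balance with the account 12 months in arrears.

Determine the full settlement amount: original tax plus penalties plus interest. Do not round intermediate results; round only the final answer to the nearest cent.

R$3,304,998.91

Penalty (uncapped): 12 × 3% × R$2,800,000.00 = R$1,008,000.00; cap = 12.5% × R$2,800,000.00 = R$350,000.00 → penalty = R$350,000.00
Interest (5.4%/yr ÷ 12 = 0.45%/month): R$2,800,000.00 × ((1 + 0.0045)^12 − 1) = R$154,998.9055…
Total = R$2,800,000.00 + R$350,000.0000 + R$154,998.9055… = R$3,304,998.91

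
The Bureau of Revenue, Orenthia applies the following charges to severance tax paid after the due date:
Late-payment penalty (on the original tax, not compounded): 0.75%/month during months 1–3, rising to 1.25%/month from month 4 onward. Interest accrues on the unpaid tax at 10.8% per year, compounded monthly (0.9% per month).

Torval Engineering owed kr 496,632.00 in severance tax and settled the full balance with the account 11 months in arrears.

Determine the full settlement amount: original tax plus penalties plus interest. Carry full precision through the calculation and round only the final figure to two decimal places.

kr 608,909.31

Penalty, months 1–3: 3 × 0.75% × kr 496,632.00 = kr 11,174.22
Penalty, months 4–11: 8 × 1.25% × kr 496,632.00 = kr 49,663.20
Interest: kr 496,632.00 × ((1 + 0.009)^11 − 1) = kr 496,632.00 × 0.1035775… = kr 51,439.8899…
Total = kr 496,632.00 + kr 60,837.4200 + kr 51,439.8899… = kr 608,909.31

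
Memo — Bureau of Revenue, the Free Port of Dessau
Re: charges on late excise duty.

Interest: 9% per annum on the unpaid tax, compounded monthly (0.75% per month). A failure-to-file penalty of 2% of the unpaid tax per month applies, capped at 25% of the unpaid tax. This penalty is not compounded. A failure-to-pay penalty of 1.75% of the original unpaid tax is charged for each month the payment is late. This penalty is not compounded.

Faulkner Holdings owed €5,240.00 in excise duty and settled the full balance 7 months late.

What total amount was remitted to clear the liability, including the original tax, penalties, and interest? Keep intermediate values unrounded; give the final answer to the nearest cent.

€6,896.87

Failure-to-file: 7 × 2% × €5,240.00 = €733.60 (under the 25% cap)
Failure-to-pay penalty = 1.75% × €5,240.00 × 7 mo = €641.90
Interest: €5,240.00 × ((1 + 0.0075)^7 − 1) = €5,240.00 × 0.0536961… = €281.3677…
Total = €5,240.00 + €1,375.5000 + €281.3677… = €6,896.87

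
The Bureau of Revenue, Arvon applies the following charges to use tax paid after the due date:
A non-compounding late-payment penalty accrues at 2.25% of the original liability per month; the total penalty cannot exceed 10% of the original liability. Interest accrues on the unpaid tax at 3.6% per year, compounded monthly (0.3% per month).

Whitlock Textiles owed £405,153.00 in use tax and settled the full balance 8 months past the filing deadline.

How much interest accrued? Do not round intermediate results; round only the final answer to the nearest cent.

£9,826.39

Interest: £405,153.00 × ((1 + 0.003)^8 − 1) = £405,153.00 × 0.0242535… = £9,826.3855…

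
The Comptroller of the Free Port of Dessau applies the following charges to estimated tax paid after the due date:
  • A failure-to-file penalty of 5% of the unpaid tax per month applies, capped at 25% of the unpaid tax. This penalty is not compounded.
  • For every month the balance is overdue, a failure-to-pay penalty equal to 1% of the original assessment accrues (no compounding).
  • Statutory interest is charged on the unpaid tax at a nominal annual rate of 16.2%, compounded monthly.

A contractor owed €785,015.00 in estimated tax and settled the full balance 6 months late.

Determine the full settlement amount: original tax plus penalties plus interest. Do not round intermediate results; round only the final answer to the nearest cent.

€1,094,140.92

Failure-to-file: 6 × 5% × €785,015.00 = €235,504.50, capped at 25% × €785,015.00 = €196,253.75
Failure-to-pay penalty = 1% × €785,015.00 × 6 mo = €47,100.90
Interest (16.2%/yr ÷ 12 = 1.35%/month): €785,015.00 × ((1 + 0.0135)^6 − 1) = €65,771.2716…
Total = €785,015.00 + €243,354.6500 + €65,771.2716… = €1,094,140.92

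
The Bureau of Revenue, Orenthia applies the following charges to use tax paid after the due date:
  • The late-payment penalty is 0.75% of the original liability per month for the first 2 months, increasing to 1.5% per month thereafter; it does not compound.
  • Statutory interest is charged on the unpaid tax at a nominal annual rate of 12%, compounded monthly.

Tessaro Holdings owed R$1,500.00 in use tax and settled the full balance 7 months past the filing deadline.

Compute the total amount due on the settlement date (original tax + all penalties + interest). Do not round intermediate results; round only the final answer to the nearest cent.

R$1,743.20

Penalty, months 1–2: 2 × 0.75% × R$1,500.00 = R$22.50
Penalty, months 3–7: 5 × 1.5% × R$1,500.00 = R$112.50
Interest (12%/yr ÷ 12 = 1%/month): R$1,500.00 × ((1 + 0.01)^7 − 1) = R$108.2030…
Total = R$1,500.00 + R$135.0000 + R$108.2030… = R$1,743.20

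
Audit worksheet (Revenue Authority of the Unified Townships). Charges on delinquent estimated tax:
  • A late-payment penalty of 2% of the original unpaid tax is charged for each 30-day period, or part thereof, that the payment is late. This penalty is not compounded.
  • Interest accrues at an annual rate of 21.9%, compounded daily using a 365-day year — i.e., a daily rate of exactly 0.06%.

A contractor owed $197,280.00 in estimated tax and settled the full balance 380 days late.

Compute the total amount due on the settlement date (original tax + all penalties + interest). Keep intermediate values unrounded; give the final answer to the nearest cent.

Penalty periods: ⌈380/30⌉ = 13; penalty = 13 × 2% × $197,280.00 = $51,292.80
Interest: $197,280.00 × ((1 + 0.0006)^380 − 1) = $197,280.00 × 0.25599945… = $50,503.5708…
Total = $197,280.00 + $51,292.8000 + $50,503.5708… = $299,076.37

$299,076.37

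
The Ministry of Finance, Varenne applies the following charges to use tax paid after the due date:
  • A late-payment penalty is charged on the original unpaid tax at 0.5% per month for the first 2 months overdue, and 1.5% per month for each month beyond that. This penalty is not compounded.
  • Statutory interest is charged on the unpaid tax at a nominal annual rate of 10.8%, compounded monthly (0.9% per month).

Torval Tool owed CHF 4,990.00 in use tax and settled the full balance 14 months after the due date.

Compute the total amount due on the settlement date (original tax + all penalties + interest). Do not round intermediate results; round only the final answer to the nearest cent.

Penalty, months 1–2: 2 × 0.5% × CHF 4,990.00 = CHF 49.90
Penalty, months 3–14: 12 × 1.5% × CHF 4,990.00 = CHF 898.20
Interest: CHF 4,990.00 × ((1 + 0.009)^14 − 1) = CHF 4,990.00 × 0.1336430… = CHF 666.8788…
Total = CHF 4,990.00 + CHF 948.1000 + CHF 666.8788… = CHF 6,604.98

CHF 6,604.98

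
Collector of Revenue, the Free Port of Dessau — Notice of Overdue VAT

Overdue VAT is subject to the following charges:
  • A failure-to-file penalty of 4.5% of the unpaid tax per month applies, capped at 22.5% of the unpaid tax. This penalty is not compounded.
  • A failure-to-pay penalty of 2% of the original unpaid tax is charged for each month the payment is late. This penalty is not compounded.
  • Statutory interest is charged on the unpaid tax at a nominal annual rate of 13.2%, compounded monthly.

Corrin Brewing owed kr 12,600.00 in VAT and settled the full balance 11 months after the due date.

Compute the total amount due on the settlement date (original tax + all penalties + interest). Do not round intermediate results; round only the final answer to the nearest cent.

Failure-to-file: 11 × 4.5% × kr 12,600.00 = kr 6,237.00, capped at 22.5% × kr 12,600.00 = kr 2,835.00
Failure-to-pay penalty = 2% × kr 12,600.00 × 11 mo = kr 2,772.00
Interest (13.2%/yr ÷ 12 = 1.1%/month): kr 12,600.00 × ((1 + 0.011)^11 − 1) = kr 1,611.2820…
Total = kr 12,600.00 + kr 5,607.0000 + kr 1,611.2820… = kr 19,818.28

kr 19,818.28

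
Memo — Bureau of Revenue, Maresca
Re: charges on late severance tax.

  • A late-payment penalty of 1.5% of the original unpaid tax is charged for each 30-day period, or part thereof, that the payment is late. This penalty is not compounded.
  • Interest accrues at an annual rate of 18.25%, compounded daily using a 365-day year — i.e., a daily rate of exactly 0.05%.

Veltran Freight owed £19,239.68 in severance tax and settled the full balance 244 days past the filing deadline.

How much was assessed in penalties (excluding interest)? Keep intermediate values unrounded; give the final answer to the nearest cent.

£2,597.36

Penalty periods: ⌈244/30⌉ = 9; penalty = 9 × 1.5% × £19,239.68 = £2,597.36…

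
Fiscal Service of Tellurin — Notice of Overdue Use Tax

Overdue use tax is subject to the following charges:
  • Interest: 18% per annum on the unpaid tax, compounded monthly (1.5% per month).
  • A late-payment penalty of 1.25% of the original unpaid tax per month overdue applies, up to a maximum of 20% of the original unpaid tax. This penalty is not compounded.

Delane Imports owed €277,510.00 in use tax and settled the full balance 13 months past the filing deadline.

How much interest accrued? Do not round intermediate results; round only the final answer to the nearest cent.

Interest: €277,510.00 × ((1 + 0.015)^13 − 1) = €277,510.00 × 0.2135524… = €59,262.9387…

€59,262.94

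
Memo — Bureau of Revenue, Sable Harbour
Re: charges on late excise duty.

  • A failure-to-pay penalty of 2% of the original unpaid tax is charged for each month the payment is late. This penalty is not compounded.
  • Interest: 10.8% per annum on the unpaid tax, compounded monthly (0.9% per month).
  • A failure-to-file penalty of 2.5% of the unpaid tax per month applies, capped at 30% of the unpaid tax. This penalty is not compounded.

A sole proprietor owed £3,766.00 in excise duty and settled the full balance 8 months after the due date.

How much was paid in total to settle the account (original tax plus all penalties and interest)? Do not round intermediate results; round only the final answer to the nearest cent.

Failure-to-file: 8 × 2.5% × £3,766.00 = £753.20 (under the 30% cap)
Failure-to-pay penalty = 2% × £3,766.00 × 8 mo = £602.56
Interest: £3,766.00 × ((1 + 0.009)^8 − 1) = £3,766.00 × 0.0743093… = £279.8488…
Total = £3,766.00 + £1,355.7600 + £279.8488… = £5,401.61

£5,401.61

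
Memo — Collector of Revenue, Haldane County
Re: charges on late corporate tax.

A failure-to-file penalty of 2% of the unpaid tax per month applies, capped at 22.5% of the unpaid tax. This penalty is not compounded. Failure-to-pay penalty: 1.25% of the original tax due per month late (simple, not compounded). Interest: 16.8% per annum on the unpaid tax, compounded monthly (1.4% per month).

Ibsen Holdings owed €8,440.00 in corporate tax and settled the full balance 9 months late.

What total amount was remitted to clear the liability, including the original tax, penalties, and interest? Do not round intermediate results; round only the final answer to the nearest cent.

Failure-to-file: 9 × 2% × €8,440.00 = €1,519.20 (under the 22.5% cap)
Failure-to-pay penalty = 1.25% × €8,440.00 × 9 mo = €949.50
Interest: €8,440.00 × ((1 + 0.014)^9 − 1) = €8,440.00 × 0.1332914… = €1,124.9795…
Total = €8,440.00 + €2,468.7000 + €1,124.9795… = €12,033.68

€12,033.68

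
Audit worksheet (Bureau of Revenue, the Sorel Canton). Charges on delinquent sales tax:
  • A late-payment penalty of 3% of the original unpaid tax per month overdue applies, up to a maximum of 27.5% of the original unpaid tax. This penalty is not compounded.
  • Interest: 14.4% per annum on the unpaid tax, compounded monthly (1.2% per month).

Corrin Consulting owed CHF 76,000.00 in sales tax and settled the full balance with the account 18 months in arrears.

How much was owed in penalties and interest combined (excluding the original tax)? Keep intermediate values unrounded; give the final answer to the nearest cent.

Penalty (uncapped): 18 × 3% × CHF 76,000.00 = CHF 41,040.00; cap = 27.5% × CHF 76,000.00 = CHF 20,900.00 → penalty = CHF 20,900.00
Interest: CHF 76,000.00 × ((1 + 0.012)^18 − 1) = CHF 76,000.00 × 0.2395077… = CHF 18,202.5843…
Penalties + interest = CHF 20,900.0000 + CHF 18,202.5843… = CHF 39,102.58

CHF 39,102.58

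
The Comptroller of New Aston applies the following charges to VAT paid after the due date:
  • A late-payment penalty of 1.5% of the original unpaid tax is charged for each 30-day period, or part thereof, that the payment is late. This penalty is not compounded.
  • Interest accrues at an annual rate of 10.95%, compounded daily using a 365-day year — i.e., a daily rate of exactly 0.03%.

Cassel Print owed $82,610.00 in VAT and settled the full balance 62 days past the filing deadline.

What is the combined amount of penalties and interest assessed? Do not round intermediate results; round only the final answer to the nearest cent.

$5,268.14

Penalty periods: ⌈62/30⌉ = 3; penalty = 3 × 1.5% × $82,610.00 = $3,717.45
Interest: $82,610.00 × ((1 + 0.0003)^62 − 1) = $82,610.00 × 0.01877122… = $1,550.6901…
Penalties + interest = $3,717.4500 + $1,550.6901… = $5,268.14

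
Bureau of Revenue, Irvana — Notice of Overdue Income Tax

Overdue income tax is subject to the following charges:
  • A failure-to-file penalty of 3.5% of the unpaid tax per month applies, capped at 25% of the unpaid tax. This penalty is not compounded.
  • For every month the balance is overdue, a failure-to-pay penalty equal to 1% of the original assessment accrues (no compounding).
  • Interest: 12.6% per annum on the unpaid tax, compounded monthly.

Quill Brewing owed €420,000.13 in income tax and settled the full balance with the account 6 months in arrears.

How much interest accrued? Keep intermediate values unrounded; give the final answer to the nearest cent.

Interest (12.6%/yr ÷ 12 = 1.05%/month): €420,000.13 × ((1 + 0.0105)^6 − 1) = €27,164.3844…

€27,164.38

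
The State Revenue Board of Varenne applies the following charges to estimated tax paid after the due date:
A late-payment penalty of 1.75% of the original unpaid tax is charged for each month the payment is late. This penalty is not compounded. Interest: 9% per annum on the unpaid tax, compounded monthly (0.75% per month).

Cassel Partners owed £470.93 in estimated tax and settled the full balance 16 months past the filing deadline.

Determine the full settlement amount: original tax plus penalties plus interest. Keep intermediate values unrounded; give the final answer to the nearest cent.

£662.59

Late-payment penalty = 1.75% × £470.93 × 16 mo = £131.86…
Interest: £470.93 × ((1 + 0.0075)^16 − 1) = £470.93 × 0.1269921… = £59.8044…
Total = £470.93 + £131.8604 + £59.8044… = £662.59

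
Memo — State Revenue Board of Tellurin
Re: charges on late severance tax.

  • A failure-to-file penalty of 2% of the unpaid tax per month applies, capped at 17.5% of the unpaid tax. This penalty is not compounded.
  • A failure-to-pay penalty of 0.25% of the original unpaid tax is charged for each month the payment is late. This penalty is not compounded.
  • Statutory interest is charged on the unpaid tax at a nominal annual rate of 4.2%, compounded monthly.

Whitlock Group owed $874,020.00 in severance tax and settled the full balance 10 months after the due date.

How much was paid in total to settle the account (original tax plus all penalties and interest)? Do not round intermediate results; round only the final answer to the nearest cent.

Failure-to-file: 10 × 2% × $874,020.00 = $174,804.00, capped at 17.5% × $874,020.00 = $152,953.50
Failure-to-pay penalty: 10 × 0.25% × $874,020.00 = $21,850.50
Interest (4.2%/yr ÷ 12 = 0.35%/month): $874,020.00 × ((1 + 0.0035)^10 − 1) = $31,077.0280…
Total = $874,020.00 + $174,804.0000 + $31,077.0280… = $1,079,901.03

$1,079,901.03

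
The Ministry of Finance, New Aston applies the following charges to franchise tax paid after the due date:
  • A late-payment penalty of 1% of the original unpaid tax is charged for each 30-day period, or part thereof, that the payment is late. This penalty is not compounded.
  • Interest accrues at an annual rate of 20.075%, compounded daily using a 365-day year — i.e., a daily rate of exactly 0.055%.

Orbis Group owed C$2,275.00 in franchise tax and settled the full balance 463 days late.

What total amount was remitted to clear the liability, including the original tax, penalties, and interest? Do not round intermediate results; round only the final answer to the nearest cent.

Penalty periods: ⌈463/30⌉ = 16; penalty = 16 × 1% × C$2,275.00 = C$364.00
Interest: C$2,275.00 × ((1 + 0.00055)^463 − 1) = C$2,275.00 × 0.28991974… = C$659.5674…
Total = C$2,275.00 + C$364.0000 + C$659.5674… = C$3,298.57

C$3,298.57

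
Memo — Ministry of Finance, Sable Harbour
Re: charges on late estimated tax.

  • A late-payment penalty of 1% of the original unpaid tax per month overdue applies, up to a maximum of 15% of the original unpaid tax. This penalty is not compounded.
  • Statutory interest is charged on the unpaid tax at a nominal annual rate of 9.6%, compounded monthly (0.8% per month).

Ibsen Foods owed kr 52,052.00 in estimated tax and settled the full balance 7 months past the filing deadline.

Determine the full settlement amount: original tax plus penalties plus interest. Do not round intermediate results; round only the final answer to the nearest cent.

kr 58,681.45

Penalty: 7 × 1% × kr 52,052.00 = kr 3,643.64 (below the 15% cap of kr 7,807.80)
Interest: kr 52,052.00 × ((1 + 0.008)^7 − 1) = kr 52,052.00 × 0.0573621… = kr 2,985.8102…
Total = kr 52,052.00 + kr 3,643.6400 + kr 2,985.8102… = kr 58,681.45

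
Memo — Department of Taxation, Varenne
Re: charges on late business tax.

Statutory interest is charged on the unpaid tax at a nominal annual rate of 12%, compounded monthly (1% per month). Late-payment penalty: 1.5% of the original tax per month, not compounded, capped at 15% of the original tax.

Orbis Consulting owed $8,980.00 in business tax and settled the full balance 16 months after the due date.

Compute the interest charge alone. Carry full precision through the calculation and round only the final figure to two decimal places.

Interest: $8,980.00 × ((1 + 0.01)^16 − 1) = $8,980.00 × 0.1725786… = $1,549.7562…

$1,549.76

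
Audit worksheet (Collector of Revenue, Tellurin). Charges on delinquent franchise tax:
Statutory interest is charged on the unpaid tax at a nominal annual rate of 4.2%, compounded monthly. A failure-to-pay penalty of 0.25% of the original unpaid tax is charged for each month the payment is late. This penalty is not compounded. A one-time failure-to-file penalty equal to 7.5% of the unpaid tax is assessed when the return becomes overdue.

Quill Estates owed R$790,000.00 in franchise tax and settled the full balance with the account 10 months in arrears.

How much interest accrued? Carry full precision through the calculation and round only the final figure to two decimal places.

Interest (4.2%/yr ÷ 12 = 0.35%/month): R$790,000.00 × ((1 + 0.0035)^10 − 1) = R$28,089.5771…

R$28,089.58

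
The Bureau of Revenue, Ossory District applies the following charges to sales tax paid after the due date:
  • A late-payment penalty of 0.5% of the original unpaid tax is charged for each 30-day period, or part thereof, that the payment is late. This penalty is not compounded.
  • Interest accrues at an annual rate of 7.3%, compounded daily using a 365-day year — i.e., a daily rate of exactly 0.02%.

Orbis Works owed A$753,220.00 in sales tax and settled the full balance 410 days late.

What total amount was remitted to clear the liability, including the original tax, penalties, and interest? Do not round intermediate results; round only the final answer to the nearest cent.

A$870,305.72

Penalty periods: ⌈410/30⌉ = 14; penalty = 14 × 0.5% × A$753,220.00 = A$52,725.40
Interest: A$753,220.00 × ((1 + 0.0002)^410 − 1) = A$753,220.00 × 0.08544691… = A$64,360.3218…
Total = A$753,220.00 + A$52,725.4000 + A$64,360.3218… = A$870,305.72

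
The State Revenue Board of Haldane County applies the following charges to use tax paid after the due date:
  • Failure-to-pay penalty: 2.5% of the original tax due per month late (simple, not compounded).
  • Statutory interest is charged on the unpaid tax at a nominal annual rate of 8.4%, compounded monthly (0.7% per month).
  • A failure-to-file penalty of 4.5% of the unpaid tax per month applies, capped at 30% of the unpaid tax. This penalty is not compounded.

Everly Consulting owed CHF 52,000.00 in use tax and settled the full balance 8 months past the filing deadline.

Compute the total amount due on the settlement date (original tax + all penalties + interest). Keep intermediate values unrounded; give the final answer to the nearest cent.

Failure-to-file: 8 × 4.5% × CHF 52,000.00 = CHF 18,720.00, capped at 30% × CHF 52,000.00 = CHF 15,600.00
Failure-to-pay penalty = 2.5% × CHF 52,000.00 × 8 mo = CHF 10,400.00
Interest: CHF 52,000.00 × ((1 + 0.007)^8 − 1) = CHF 52,000.00 × 0.0573914… = CHF 2,984.3516…
Total = CHF 52,000.00 + CHF 26,000.0000 + CHF 2,984.3516… = CHF 80,984.35

CHF 80,984.35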